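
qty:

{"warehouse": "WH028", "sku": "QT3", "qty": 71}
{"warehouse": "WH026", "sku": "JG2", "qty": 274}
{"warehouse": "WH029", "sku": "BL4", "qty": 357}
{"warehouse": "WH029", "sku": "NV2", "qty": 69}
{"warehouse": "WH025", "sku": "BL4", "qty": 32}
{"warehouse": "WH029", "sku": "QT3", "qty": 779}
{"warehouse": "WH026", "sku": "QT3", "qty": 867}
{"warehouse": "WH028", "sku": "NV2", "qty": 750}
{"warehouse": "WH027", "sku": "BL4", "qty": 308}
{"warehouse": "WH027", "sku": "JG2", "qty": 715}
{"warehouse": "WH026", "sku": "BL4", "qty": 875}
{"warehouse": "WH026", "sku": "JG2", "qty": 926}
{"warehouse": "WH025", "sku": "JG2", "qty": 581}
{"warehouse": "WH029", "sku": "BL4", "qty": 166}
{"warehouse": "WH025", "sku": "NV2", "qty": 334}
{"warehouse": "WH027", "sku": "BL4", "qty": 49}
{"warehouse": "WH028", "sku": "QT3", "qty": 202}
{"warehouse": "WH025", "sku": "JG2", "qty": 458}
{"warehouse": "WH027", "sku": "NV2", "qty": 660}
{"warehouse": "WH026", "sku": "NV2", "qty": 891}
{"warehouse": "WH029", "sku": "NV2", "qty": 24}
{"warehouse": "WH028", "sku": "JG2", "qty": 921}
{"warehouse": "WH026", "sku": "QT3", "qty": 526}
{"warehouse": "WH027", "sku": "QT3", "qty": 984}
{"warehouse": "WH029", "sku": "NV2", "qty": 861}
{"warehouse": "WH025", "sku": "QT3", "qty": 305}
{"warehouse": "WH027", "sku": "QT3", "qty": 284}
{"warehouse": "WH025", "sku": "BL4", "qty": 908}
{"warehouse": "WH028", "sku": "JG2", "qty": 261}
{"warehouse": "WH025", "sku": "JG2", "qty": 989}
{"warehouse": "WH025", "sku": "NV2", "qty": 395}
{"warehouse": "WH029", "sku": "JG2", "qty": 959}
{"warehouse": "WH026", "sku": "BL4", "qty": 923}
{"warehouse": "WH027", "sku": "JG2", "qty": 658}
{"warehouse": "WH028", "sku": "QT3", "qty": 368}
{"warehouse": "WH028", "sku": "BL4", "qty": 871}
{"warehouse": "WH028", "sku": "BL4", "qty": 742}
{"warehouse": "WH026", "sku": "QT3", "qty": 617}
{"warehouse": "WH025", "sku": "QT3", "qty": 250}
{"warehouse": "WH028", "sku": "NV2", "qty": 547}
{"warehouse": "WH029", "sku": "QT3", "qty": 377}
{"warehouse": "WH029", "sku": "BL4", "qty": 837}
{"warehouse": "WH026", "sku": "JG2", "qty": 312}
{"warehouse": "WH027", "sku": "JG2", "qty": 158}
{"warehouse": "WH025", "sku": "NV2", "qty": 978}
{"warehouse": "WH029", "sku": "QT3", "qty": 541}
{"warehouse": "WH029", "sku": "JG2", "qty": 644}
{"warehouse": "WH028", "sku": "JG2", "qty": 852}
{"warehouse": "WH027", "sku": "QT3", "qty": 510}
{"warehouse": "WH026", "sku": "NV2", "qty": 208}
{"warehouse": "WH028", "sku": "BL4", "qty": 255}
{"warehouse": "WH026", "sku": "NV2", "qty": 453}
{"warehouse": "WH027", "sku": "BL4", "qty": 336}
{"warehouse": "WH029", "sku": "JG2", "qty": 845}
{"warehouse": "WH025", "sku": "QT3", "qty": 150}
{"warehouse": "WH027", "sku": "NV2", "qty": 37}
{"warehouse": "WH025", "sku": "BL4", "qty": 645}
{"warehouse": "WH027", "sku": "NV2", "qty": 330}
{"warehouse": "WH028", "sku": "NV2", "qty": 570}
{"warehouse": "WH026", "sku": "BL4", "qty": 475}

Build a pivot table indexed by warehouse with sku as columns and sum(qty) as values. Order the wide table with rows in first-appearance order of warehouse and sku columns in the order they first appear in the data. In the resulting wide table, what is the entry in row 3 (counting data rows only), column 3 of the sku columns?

With rows in first-appearance order of warehouse, row 3 is warehouse=WH029. sku columns in first-appearance order: QT3, JG2, BL4, NV2; column 3 is BL4.
Long rows with warehouse=WH029, sku=BL4: 357 + 166 + 837 = 1360.

1360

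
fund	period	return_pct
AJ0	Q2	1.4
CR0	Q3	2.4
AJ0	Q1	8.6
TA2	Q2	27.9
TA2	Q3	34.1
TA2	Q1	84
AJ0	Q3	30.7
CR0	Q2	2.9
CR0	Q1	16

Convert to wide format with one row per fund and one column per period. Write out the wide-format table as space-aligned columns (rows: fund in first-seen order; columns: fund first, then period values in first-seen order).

fund  Q2    Q3    Q1 
AJ0   1.4   30.7  8.6
CR0   2.9   2.4   16 
TA2   27.9  34.1  84 

Columns: fund plus the 3 distinct period values (Q2, Q3, Q1).
For example, row AJ0 column Q2 takes return_pct=1.4 from the long row (AJ0, Q2).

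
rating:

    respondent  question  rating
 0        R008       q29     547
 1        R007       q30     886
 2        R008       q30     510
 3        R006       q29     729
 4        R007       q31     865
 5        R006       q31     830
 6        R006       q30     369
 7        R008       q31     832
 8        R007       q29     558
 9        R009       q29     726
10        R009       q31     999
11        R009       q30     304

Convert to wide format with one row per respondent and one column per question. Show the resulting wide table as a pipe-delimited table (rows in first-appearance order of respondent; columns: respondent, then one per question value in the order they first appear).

| respondent | q29 | q30 | q31 |
| R008 | 547 | 510 | 832 |
| R007 | 558 | 886 | 865 |
| R006 | 729 | 369 | 830 |
| R009 | 726 | 304 | 999 |

Columns: respondent plus the 3 distinct question values (q29, q30, q31).
For example, row R008 column q29 takes rating=547 from the long row (R008, q29).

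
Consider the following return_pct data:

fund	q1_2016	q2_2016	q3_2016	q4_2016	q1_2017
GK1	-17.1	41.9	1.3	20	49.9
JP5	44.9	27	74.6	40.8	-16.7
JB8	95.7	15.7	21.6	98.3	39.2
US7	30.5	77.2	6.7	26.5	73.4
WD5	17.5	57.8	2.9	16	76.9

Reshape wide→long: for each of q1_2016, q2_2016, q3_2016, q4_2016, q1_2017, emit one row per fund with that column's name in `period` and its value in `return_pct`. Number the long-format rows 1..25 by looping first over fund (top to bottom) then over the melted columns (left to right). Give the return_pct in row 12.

25 rows total (5 × 5). Row 12: index ⌊(12-1)/5⌋ = 2 into fund → JB8; (12-1) mod 5 = 1 into the melted columns → q2_2016.
So row 12 is (JB8, q2_2016, 15.7); return_pct = 15.7.

15.7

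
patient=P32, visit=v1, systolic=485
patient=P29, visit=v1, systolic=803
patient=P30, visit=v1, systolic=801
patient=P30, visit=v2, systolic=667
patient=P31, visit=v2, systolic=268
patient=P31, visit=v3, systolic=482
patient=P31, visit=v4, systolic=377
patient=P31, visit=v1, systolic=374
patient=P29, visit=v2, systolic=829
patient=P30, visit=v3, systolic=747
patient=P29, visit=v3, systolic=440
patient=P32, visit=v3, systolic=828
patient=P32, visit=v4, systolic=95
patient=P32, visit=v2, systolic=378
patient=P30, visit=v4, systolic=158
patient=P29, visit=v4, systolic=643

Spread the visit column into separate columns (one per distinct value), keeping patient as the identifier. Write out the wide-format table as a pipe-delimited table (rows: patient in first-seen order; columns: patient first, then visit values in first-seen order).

| patient | v1 | v2 | v3 | v4 |
| P32 | 485 | 378 | 828 | 95 |
| P29 | 803 | 829 | 440 | 643 |
| P30 | 801 | 667 | 747 | 158 |
| P31 | 374 | 268 | 482 | 377 |

Columns: patient plus the 4 distinct visit values (v1, v2, v3, v4).
For example, row P32 column v1 takes systolic=485 from the long row (P32, v1).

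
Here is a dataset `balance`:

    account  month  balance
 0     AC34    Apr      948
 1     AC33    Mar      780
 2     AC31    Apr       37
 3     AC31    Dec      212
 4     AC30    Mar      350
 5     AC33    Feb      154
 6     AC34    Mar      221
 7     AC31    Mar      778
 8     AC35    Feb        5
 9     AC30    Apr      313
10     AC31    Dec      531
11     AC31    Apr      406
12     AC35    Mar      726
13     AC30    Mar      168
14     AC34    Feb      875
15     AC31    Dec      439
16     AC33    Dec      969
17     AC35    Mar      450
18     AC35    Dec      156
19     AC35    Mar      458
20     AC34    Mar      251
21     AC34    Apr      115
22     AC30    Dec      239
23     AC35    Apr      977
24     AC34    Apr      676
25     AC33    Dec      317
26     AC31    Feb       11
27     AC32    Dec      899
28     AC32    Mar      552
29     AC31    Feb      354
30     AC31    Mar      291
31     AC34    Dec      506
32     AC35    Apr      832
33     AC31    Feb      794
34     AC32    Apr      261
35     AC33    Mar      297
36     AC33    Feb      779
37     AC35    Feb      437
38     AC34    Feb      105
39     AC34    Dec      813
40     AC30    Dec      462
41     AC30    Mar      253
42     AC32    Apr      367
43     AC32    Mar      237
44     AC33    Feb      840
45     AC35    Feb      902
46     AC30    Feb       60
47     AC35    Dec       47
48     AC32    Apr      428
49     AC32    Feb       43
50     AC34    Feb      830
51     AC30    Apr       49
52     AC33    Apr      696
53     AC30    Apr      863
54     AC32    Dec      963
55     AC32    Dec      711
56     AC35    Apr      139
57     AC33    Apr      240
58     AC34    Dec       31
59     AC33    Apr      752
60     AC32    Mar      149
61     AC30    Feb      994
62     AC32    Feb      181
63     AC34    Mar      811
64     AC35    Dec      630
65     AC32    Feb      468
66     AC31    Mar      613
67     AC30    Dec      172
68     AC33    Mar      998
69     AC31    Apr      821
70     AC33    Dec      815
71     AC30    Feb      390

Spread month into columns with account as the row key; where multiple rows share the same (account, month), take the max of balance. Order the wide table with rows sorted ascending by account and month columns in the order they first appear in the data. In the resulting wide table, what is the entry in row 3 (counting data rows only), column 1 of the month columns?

428

With rows sorted ascending by account, row 3 is account=AC32. month columns in first-appearance order: Apr, Mar, Dec, Feb; column 1 is Apr.
Long rows with account=AC32, month=Apr: max(261, 367, 428) = 428.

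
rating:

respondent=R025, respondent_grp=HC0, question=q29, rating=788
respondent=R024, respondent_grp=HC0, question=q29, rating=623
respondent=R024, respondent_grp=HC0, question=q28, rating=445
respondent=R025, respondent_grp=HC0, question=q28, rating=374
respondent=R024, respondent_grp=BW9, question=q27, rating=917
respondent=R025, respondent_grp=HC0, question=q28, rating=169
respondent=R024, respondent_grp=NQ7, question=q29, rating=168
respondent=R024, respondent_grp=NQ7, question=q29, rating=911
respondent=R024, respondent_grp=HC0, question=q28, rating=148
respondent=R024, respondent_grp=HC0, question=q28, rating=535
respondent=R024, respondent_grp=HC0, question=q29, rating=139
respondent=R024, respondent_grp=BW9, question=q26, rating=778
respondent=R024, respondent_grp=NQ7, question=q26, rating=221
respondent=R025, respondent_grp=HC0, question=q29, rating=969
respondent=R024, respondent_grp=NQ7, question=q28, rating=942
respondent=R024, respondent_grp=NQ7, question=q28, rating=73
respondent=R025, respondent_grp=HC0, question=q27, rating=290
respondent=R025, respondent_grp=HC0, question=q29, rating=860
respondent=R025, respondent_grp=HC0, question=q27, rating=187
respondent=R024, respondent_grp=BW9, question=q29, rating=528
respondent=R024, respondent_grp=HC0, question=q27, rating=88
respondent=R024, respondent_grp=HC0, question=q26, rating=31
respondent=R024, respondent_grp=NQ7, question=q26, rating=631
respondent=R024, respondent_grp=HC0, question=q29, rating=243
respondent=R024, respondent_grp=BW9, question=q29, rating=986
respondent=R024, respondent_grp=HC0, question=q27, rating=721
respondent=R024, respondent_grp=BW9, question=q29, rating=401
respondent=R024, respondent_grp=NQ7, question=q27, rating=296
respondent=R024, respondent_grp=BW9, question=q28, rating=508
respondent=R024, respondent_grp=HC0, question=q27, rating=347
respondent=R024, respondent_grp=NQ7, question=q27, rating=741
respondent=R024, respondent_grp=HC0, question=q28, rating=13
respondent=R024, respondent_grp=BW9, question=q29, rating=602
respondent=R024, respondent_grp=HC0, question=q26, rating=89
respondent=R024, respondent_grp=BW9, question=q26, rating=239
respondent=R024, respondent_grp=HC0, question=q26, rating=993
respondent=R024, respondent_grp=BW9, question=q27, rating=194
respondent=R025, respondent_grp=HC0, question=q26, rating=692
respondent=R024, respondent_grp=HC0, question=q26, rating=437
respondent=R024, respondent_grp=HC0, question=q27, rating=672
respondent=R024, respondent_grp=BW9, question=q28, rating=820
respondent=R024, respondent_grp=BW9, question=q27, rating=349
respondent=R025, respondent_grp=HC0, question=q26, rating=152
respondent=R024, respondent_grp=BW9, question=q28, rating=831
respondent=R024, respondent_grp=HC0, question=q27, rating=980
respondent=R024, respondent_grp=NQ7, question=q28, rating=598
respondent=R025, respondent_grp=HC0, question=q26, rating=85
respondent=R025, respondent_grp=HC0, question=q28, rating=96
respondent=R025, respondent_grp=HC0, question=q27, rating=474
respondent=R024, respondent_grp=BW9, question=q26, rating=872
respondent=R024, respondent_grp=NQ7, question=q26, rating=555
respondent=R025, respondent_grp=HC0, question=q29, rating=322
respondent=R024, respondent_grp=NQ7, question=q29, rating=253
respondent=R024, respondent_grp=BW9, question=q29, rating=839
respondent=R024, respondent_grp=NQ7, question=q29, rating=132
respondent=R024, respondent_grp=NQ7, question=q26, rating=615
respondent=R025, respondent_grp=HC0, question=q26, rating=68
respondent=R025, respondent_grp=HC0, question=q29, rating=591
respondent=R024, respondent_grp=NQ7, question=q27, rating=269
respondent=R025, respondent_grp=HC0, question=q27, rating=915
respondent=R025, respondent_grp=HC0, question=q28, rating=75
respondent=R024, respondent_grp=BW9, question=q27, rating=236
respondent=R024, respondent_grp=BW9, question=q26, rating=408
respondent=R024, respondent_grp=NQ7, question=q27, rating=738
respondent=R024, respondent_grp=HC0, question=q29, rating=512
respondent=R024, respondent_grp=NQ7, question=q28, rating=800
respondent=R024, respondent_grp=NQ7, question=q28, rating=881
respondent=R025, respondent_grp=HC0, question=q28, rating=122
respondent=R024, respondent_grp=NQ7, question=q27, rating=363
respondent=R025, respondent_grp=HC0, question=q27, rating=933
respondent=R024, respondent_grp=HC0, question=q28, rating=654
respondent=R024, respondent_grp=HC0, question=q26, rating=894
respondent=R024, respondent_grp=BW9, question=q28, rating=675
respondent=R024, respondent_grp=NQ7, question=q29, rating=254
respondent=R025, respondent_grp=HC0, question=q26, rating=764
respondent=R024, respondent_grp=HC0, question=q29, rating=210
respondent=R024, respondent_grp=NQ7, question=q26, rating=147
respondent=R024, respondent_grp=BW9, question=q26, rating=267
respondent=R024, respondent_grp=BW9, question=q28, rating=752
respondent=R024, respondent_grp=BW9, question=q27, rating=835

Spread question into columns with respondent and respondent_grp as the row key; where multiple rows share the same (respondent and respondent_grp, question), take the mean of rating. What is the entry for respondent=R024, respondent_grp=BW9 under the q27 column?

Rows with respondent=R024, respondent_grp=BW9 and question=q27: rating values are 917, 194, 349, 236, 835.
(917 + 194 + 349 + 236 + 835) / 5 = 506.20.

506.20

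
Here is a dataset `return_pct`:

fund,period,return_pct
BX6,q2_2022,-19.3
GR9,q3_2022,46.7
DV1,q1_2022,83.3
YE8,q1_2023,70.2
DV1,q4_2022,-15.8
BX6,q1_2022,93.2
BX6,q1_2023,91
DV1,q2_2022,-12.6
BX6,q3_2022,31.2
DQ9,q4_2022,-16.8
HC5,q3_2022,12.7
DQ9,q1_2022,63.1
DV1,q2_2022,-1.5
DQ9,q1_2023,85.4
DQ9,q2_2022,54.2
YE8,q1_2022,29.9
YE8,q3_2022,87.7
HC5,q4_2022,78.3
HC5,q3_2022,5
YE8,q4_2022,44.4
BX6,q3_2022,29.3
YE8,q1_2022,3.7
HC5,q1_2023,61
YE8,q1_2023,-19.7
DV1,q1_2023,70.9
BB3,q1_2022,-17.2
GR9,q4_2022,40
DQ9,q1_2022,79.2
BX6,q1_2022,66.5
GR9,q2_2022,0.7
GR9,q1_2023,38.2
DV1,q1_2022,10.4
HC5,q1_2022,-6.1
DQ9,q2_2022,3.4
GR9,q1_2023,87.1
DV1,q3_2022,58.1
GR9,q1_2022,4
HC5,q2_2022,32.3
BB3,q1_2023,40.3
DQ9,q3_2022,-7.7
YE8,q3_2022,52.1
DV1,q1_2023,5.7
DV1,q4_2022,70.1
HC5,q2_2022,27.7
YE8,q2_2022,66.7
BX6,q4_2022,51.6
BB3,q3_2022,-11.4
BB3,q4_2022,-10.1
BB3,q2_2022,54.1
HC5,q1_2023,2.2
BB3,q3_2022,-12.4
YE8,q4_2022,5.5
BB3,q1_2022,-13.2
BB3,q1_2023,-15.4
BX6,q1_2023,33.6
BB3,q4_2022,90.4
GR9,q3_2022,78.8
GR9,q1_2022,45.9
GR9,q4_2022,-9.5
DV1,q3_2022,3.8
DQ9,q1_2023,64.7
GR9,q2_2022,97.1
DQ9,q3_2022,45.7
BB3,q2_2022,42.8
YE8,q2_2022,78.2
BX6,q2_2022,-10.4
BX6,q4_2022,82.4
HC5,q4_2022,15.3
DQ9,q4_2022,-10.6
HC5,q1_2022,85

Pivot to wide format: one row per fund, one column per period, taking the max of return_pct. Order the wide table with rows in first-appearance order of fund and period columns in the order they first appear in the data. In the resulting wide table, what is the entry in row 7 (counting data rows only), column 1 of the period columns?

54.1

With rows in first-appearance order of fund, row 7 is fund=BB3. period columns in first-appearance order: q2_2022, q3_2022, q1_2022, q1_2023, q4_2022; column 1 is q2_2022.
Long rows with fund=BB3, period=q2_2022: max(54.1, 42.8) = 54.1.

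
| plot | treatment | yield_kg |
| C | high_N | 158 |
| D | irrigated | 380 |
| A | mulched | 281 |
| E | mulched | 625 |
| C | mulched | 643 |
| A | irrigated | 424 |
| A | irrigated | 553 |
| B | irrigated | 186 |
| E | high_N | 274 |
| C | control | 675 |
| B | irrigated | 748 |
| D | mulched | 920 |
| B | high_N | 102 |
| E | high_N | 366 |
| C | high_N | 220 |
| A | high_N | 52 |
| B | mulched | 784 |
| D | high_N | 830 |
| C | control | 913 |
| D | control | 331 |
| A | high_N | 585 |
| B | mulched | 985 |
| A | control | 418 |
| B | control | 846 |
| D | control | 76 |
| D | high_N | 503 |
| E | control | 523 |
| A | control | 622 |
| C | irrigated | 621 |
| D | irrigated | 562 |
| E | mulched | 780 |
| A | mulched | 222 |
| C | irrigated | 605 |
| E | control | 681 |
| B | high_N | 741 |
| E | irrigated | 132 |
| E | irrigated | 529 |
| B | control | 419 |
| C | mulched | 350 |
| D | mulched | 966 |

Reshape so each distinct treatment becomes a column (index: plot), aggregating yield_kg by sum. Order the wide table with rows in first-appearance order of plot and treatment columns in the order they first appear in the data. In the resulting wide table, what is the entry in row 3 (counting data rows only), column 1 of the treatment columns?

637

With rows in first-appearance order of plot, row 3 is plot=A. treatment columns in first-appearance order: high_N, irrigated, mulched, control; column 1 is high_N.
Long rows with plot=A, treatment=high_N: 52 + 585 = 637.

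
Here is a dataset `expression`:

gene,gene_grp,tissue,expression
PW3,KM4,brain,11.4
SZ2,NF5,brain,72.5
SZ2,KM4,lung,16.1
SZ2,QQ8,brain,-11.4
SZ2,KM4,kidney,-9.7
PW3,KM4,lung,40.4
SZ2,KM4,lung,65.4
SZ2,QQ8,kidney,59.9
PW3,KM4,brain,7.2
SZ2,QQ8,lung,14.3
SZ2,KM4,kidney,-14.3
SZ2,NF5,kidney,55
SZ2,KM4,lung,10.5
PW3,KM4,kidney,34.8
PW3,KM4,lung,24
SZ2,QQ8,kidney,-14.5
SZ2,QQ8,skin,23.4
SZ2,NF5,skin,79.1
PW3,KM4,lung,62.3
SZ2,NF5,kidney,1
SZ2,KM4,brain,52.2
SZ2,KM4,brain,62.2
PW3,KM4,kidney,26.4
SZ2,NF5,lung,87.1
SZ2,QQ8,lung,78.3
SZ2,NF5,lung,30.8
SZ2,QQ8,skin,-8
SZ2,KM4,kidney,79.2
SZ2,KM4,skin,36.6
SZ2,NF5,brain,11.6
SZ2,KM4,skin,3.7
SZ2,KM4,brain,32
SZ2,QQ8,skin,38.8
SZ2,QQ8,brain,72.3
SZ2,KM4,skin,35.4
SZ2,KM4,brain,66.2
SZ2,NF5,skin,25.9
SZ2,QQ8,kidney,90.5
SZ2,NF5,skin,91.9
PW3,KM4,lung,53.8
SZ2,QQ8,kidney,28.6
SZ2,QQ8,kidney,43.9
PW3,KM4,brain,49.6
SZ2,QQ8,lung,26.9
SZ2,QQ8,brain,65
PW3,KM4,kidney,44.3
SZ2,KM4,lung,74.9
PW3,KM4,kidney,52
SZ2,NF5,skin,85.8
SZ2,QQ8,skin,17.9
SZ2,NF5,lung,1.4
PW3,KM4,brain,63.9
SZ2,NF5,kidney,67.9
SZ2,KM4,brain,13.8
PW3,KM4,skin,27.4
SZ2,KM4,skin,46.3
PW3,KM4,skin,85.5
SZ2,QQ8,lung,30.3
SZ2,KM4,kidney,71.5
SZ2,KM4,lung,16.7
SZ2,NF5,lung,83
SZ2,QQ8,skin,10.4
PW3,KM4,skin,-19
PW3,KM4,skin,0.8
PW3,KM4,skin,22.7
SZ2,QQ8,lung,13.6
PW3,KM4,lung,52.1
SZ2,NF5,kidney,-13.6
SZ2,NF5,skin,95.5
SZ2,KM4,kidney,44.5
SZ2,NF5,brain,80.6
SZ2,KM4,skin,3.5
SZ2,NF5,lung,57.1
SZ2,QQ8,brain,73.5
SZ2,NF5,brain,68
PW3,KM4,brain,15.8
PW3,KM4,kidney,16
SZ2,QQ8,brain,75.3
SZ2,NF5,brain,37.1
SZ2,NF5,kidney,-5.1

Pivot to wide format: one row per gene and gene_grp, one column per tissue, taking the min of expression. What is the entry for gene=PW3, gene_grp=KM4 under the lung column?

24

Rows with gene=PW3, gene_grp=KM4 and tissue=lung: expression values are 40.4, 24, 62.3, 53.8, 52.1.
min(40.4, 24, 62.3, 53.8, 52.1) = 24.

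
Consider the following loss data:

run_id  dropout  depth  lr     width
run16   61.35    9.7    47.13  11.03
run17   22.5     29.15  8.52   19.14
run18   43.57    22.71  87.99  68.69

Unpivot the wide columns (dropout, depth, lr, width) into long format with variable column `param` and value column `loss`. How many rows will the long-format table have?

3 run_id values × 4 melted columns = 12 rows.

12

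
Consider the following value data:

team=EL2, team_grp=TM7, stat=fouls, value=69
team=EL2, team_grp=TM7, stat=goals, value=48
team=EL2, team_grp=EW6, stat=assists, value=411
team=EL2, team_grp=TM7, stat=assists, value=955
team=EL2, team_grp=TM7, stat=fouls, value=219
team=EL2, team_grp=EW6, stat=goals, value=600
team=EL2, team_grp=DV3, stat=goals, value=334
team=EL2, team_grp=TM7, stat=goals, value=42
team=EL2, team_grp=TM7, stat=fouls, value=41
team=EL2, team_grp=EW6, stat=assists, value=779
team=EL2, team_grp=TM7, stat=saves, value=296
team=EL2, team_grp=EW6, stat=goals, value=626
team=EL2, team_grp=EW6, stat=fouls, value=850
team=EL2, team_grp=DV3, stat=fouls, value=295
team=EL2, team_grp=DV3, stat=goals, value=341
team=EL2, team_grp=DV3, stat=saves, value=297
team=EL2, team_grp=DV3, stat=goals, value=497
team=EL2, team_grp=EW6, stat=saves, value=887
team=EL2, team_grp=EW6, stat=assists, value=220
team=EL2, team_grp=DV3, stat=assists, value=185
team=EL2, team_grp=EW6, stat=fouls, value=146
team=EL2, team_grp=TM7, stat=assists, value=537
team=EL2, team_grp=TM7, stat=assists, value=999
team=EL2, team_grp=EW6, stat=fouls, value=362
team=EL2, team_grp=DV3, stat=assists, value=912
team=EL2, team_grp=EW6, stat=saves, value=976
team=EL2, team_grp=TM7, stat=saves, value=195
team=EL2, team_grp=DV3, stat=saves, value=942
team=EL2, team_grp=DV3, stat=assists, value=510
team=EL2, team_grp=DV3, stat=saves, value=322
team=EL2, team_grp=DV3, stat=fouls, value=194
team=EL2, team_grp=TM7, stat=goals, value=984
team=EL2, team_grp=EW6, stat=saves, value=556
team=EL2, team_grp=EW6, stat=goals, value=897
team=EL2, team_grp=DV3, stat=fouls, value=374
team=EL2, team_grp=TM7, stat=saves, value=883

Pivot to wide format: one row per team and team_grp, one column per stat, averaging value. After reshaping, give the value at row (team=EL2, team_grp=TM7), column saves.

Rows with team=EL2, team_grp=TM7 and stat=saves: value values are 296, 195, 883.
(296 + 195 + 883) / 3 = 458.

458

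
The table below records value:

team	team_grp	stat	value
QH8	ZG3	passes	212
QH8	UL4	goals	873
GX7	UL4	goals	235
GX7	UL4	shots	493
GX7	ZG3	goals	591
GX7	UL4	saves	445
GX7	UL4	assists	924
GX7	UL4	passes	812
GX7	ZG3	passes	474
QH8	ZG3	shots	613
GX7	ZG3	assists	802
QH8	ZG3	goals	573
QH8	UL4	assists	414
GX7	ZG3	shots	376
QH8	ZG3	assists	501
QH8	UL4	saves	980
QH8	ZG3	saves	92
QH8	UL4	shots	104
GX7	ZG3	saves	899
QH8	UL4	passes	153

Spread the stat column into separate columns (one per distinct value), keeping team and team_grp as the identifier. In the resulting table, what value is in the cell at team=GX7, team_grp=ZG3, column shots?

376

Wide layout: rows indexed by team and team_grp, columns are the 5 distinct stat values (passes, goals, shots, saves, assists).
Cell (team=GX7, team_grp=ZG3, stat=shots) draws from the long row where team=GX7, team_grp=ZG3 and stat=shots, which has value=376.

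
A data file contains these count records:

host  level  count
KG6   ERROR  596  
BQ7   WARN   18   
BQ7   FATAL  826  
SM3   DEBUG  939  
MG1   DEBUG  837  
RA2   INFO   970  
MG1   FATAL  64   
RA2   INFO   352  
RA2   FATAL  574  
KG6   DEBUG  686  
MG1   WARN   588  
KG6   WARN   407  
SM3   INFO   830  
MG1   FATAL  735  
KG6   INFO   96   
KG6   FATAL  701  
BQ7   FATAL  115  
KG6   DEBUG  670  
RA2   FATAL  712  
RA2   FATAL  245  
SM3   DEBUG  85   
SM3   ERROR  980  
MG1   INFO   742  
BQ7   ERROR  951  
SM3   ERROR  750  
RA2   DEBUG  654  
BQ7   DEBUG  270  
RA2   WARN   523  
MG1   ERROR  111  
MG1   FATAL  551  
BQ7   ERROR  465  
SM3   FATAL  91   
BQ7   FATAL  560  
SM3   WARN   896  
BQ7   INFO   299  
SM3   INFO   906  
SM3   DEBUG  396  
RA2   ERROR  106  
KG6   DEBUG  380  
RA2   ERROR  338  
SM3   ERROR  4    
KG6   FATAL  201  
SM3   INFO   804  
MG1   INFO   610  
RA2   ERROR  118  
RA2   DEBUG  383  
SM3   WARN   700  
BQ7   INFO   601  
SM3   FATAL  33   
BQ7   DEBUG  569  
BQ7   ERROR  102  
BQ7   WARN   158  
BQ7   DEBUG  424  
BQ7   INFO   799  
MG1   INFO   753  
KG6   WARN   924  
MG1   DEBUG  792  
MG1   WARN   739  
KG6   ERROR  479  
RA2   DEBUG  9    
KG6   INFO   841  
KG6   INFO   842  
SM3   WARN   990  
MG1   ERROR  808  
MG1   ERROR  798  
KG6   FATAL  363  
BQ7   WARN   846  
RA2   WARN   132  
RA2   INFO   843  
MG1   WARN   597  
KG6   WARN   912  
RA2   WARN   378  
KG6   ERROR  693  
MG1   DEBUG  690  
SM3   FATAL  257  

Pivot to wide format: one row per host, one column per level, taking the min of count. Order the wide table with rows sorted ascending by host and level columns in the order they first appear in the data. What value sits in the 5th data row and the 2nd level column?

With rows sorted ascending by host, row 5 is host=SM3. level columns in first-appearance order: ERROR, WARN, FATAL, DEBUG, INFO; column 2 is WARN.
Long rows with host=SM3, level=WARN: min(896, 700, 990) = 700.

700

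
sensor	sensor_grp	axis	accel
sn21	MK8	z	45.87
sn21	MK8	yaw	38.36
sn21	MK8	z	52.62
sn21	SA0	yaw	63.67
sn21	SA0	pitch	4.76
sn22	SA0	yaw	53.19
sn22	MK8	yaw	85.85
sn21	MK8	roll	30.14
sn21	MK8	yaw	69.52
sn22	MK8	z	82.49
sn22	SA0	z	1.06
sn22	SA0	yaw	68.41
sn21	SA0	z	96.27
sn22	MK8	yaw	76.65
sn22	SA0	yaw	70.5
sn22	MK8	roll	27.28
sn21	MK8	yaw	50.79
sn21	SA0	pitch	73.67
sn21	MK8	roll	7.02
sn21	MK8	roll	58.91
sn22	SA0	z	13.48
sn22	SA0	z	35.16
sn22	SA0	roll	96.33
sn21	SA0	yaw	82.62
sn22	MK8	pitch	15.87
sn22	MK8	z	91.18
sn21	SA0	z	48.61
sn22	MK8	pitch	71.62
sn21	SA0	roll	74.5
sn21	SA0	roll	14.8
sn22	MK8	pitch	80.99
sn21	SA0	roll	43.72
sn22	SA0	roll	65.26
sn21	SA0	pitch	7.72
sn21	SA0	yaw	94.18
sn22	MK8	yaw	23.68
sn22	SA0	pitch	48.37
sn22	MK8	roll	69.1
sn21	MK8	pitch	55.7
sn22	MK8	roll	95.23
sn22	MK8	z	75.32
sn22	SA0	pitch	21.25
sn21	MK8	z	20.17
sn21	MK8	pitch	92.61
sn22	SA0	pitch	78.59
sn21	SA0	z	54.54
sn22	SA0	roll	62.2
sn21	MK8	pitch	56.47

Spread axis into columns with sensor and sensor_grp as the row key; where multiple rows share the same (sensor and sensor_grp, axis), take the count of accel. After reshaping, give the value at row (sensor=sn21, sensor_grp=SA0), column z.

Rows with sensor=sn21, sensor_grp=SA0 and axis=z: accel values are 96.27, 48.61, 54.54.
3 rows match — count = 3.

3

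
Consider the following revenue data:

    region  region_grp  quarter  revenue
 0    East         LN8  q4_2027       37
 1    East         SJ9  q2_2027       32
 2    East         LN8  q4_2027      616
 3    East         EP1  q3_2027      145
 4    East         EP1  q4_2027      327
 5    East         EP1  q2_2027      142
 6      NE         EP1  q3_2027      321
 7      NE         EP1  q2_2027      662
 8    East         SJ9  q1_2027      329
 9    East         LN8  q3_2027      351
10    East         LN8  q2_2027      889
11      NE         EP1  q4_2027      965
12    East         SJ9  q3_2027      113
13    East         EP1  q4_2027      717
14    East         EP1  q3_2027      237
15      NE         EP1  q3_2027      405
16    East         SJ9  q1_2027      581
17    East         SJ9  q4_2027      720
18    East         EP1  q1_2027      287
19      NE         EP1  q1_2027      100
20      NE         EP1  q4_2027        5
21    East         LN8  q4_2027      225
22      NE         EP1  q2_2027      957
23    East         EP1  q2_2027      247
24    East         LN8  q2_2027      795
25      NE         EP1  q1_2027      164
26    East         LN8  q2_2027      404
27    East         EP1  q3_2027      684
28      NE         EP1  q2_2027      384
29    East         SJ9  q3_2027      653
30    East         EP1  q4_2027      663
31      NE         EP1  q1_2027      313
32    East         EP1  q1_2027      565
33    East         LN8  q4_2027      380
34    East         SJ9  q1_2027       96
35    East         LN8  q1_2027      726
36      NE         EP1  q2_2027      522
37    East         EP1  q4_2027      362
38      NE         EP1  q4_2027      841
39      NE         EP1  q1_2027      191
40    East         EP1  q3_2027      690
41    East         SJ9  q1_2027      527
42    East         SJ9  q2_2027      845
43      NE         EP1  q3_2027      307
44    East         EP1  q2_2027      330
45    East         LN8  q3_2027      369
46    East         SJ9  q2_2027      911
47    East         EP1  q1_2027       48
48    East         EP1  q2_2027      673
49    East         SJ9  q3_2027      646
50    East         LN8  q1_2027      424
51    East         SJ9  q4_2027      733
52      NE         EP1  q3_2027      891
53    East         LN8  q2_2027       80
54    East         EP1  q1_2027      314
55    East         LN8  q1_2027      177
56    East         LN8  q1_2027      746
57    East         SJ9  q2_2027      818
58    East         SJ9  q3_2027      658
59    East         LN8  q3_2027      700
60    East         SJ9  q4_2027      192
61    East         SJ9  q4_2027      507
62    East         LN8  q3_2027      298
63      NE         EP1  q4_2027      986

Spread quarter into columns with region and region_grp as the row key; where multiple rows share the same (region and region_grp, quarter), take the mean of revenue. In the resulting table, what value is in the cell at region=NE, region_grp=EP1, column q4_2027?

699.25

Rows with region=NE, region_grp=EP1 and quarter=q4_2027: revenue values are 965, 5, 841, 986.
(965 + 5 + 841 + 986) / 4 = 699.25.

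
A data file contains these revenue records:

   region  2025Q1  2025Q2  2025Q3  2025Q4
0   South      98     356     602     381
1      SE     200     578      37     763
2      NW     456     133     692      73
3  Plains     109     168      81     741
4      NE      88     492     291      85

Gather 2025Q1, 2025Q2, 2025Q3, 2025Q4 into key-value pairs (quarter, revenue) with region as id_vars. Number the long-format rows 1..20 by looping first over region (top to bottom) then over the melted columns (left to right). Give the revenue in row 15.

81

20 rows total (5 × 4). Row 15: index ⌊(15-1)/4⌋ = 3 into region → Plains; (15-1) mod 4 = 2 into the melted columns → 2025Q3.
So row 15 is (Plains, 2025Q3, 81); revenue = 81.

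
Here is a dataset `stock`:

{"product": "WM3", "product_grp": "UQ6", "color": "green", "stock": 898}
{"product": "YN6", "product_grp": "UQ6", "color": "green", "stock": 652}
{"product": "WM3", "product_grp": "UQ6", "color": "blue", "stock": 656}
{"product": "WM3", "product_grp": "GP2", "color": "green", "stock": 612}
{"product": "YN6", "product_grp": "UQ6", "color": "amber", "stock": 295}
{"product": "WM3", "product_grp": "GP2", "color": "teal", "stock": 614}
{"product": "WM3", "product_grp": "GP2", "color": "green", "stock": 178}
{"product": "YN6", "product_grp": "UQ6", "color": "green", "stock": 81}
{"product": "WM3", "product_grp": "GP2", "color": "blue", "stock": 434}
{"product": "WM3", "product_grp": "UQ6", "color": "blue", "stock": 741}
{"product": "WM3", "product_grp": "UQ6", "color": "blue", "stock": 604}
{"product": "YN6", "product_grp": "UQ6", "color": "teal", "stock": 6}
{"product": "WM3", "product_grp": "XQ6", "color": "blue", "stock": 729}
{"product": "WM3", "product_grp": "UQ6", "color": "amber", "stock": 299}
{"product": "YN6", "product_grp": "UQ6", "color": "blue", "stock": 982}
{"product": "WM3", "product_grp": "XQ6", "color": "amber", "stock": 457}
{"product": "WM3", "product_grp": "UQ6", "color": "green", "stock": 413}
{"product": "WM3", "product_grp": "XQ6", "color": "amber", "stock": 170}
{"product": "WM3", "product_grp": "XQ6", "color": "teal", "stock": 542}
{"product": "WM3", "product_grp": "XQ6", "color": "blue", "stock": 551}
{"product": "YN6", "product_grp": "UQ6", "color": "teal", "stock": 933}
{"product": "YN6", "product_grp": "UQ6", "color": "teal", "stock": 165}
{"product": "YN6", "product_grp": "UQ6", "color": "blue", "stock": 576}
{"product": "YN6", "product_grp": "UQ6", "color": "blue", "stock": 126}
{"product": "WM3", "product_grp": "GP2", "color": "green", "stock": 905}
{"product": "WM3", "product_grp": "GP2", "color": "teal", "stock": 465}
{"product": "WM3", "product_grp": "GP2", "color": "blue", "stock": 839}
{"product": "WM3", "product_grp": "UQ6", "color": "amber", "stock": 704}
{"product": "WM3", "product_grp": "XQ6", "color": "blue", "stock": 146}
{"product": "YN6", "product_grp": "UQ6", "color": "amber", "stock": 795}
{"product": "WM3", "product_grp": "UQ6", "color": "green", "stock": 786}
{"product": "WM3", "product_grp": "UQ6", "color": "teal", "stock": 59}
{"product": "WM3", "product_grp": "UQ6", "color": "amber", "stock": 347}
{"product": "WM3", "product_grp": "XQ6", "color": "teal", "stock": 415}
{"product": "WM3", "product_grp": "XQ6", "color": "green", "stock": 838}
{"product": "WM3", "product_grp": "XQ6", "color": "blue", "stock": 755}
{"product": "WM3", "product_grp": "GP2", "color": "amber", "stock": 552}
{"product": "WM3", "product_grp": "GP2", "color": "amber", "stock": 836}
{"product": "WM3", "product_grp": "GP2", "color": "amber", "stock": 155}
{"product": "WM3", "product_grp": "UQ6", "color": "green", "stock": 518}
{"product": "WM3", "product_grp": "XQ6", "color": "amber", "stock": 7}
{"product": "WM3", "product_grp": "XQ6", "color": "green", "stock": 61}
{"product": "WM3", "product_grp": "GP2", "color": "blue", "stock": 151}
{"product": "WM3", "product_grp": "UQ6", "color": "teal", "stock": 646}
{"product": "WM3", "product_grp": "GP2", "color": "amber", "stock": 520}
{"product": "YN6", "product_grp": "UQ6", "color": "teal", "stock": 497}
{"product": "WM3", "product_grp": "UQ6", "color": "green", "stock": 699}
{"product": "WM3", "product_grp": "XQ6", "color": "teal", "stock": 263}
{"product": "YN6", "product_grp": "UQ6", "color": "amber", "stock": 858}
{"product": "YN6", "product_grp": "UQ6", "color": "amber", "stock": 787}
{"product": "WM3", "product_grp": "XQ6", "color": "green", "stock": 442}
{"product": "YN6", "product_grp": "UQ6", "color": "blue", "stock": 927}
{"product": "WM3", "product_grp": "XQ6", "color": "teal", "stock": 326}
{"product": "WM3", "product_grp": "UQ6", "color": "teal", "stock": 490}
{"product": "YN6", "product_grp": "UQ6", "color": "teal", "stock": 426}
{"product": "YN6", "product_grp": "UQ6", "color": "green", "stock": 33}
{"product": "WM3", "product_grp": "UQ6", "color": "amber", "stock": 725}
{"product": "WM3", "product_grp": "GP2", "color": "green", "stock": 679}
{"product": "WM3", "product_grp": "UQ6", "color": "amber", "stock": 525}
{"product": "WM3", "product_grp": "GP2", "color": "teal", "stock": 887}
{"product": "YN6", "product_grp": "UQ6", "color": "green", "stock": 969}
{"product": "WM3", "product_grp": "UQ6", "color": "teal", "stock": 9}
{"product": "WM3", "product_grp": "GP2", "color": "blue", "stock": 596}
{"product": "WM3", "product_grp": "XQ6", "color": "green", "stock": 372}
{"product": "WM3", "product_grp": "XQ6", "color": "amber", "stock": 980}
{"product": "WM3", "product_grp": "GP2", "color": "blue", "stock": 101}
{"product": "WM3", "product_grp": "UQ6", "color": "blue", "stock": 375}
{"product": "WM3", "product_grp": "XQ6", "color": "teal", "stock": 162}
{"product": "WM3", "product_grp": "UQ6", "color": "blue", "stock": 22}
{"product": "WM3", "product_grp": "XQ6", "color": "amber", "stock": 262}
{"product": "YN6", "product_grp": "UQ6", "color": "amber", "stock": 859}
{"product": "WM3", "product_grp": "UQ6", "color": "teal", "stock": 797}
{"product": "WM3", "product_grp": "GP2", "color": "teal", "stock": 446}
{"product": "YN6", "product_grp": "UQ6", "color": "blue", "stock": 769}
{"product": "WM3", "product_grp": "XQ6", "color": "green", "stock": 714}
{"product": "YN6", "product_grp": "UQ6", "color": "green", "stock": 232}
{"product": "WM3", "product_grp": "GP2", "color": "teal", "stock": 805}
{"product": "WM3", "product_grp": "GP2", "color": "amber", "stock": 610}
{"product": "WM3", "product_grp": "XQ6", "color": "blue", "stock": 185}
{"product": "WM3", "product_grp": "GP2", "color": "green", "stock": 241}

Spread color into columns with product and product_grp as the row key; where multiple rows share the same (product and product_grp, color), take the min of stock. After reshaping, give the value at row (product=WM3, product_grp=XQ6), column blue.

146

Rows with product=WM3, product_grp=XQ6 and color=blue: stock values are 729, 551, 146, 755, 185.
min(729, 551, 146, 755, 185) = 146.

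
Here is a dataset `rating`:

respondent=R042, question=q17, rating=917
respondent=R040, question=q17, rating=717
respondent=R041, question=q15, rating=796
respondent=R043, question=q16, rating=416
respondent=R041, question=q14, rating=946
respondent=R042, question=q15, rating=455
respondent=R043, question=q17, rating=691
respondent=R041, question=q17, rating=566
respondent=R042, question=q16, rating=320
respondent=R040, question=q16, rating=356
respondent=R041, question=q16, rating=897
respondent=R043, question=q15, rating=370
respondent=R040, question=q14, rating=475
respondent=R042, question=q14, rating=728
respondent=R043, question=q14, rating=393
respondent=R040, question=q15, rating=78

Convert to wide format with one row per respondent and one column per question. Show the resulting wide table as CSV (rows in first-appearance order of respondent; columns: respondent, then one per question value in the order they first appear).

Columns: respondent plus the 4 distinct question values (q17, q15, q16, q14).
For example, row R042 column q17 takes rating=917 from the long row (R042, q17).

respondent,q17,q15,q16,q14
R042,917,455,320,728
R040,717,78,356,475
R041,566,796,897,946
R043,691,370,416,393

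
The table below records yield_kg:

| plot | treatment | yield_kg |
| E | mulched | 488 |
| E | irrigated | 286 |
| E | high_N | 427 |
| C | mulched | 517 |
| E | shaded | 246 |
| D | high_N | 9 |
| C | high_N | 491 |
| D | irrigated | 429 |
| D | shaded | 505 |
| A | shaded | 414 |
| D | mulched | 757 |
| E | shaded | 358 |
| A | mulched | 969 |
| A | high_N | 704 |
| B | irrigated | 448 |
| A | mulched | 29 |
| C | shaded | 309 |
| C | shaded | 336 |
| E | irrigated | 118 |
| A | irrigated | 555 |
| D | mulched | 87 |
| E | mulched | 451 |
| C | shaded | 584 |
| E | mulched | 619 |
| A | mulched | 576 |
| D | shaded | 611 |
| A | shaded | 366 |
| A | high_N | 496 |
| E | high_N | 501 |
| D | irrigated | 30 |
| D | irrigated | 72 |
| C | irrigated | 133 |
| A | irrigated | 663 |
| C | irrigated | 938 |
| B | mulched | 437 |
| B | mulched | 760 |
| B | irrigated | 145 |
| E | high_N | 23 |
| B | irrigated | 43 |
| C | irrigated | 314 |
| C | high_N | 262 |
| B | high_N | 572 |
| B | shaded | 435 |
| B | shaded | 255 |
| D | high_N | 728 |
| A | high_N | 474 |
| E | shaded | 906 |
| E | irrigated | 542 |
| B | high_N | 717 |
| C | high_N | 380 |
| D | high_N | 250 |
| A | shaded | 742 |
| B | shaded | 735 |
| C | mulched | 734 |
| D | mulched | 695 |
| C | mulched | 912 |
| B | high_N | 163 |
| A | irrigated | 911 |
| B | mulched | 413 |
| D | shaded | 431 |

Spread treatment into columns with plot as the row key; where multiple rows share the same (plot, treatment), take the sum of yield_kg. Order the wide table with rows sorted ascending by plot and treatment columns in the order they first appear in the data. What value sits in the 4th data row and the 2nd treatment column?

531

With rows sorted ascending by plot, row 4 is plot=D. treatment columns in first-appearance order: mulched, irrigated, high_N, shaded; column 2 is irrigated.
Long rows with plot=D, treatment=irrigated: 429 + 30 + 72 = 531.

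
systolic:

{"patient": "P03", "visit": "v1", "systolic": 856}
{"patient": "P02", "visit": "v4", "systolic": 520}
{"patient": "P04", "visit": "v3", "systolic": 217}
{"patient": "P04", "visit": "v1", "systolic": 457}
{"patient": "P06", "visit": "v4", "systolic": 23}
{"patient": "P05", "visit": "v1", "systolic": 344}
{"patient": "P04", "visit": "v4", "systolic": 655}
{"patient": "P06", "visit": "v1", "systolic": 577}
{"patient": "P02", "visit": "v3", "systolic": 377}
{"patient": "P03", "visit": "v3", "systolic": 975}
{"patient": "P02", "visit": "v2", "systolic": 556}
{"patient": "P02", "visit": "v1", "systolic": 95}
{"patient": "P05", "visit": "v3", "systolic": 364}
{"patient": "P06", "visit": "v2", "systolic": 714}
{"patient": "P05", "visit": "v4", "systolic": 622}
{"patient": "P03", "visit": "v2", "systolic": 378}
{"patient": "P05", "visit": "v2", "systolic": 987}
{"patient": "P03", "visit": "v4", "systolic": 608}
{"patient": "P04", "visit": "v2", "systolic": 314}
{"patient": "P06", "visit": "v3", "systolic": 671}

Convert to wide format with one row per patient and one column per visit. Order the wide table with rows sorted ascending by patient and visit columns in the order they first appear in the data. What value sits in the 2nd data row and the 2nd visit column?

With rows sorted ascending by patient, row 2 is patient=P03. visit columns in first-appearance order: v1, v4, v3, v2; column 2 is v4.
Long rows with patient=P03, visit=v4: systolic = 608.

608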